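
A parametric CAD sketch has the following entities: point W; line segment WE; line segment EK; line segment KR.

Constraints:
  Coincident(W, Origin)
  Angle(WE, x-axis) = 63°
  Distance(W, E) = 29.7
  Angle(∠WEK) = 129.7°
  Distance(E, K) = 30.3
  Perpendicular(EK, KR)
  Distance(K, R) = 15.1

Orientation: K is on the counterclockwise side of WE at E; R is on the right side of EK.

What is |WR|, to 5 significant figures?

62.193

∠WEK = 129.7°, so EK runs at 63.0° + (180° − 129.7°) = 113.30° from the x-axis; with |EK| = 30.3, K = E + 30.3·(cos 113.30°, sin 113.30°) = (1.4985, 54.292). EK is perpendicular to KR; with |KR| = 15.1 on the right of EK, R = K + 15.1·(0.91845, 0.39555) = (15.367, 60.265). Then |WR| = |R − W| = 62.193.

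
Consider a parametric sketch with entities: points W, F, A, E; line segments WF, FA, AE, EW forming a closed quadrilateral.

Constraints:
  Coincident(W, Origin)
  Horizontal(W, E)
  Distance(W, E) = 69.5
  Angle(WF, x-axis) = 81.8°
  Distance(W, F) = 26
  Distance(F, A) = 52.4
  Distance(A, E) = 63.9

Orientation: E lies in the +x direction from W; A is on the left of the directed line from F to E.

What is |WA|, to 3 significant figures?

73.6

Checks: WF at 81.80° ✓; |FA| = 52.40 ✓; |AE| = 63.90 ✓.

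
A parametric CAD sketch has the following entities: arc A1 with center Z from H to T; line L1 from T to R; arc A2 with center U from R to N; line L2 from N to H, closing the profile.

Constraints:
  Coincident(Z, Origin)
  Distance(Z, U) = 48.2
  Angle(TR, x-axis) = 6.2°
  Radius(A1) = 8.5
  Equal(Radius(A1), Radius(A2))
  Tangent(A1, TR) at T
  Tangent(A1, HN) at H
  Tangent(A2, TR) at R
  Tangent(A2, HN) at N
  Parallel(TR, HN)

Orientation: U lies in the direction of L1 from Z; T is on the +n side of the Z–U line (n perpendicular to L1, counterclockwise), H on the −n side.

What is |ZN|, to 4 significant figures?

48.94

The slot axis is L1's direction at 6.2°, so u = (cos 6.2°, sin 6.2°) = (0.9942, 0.1080) and n = (−sin 6.2°, cos 6.2°) = (-0.1080, 0.9942). Z is at the origin and U lies 48.2 along u from Z, so U = 48.2·u = (47.92, 5.206). Tangency of A1 to both parallel lines with radius 8.5 puts T and H at Z ± 8.5·n: T = (-0.9180, 8.450), H = (0.9180, -8.450). Equal radii place R and N the same way about U: R = U + 8.5·n = (47.00, 13.66), N = U − 8.5·n = (48.84, -3.245). Then |ZN| = |N − Z| = 48.94.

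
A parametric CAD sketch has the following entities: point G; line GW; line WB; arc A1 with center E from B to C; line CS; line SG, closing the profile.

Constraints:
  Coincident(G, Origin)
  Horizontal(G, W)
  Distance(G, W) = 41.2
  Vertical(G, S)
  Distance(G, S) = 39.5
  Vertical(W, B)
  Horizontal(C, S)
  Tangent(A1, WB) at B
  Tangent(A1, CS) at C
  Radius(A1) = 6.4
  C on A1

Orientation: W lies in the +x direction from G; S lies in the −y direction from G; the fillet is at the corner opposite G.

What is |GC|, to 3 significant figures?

52.6

G is at the origin; G and W share the same y with |GW| = 41.2 and W on the +x side, so W = (41.2, 0.00). GS is vertical with |GS| = 39.5 and S on the −y side, so S = (0.00, -39.5). The virtual corner opposite G is at (41.2, -39.5). Since A1 is tangent to WB there, EB ⟂ WB and tangency of A1 to CS means the radius EC is perpendicular to CS, with radius 6.4, so the center E sits 6.4 in from both sides at E = (34.8, -33.1). That places the tangent points at B = (41.2, -33.1) on WB and C = (34.8, -39.5) on CS. Then |GC| = |C − G| = 52.6.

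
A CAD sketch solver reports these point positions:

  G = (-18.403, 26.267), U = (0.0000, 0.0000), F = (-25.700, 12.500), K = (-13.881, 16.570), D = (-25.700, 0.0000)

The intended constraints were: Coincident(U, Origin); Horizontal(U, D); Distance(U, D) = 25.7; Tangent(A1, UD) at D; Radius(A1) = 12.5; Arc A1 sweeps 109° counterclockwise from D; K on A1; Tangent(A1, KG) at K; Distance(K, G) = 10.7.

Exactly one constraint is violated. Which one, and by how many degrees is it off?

Tangent(A1, KG) at K — off by 6.00°.

U = (0.00, 0.00) ✓; U.y = 0.00, D.y = 0.00 ✓; |UD| = 25.70 ✓; ∠(FD, DU) = 90.00° ✓; |FD| = 12.50 ✓; bearing(F→K) − bearing(F→D) = 109.0° ✓; |FK| = 12.50 ✓; ∠(FK, KG) = 84.00° ✗; |KG| = 10.70 ✓.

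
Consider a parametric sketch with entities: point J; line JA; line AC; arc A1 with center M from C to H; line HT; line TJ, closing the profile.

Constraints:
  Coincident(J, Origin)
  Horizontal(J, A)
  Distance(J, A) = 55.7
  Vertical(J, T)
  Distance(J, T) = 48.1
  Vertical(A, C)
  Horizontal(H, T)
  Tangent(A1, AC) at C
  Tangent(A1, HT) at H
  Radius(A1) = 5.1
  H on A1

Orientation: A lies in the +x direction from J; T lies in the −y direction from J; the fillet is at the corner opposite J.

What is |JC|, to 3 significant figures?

70.4

J is at the origin; J and A share the same y with |JA| = 55.7 and A on the +x side, so A = (55.7, 0.00). J and T share the same x with |JT| = 48.1 and T on the −y side, so T = (0.00, -48.1). The virtual corner opposite J is at (55.7, -48.1). A1 meets AC tangentially, so MC is at right angles to AC and since A1 is tangent to HT there, MH ⟂ HT, with radius 5.1, so the center M sits 5.1 in from both sides at M = (50.6, -43.0). That places the tangent points at C = (55.7, -43.0) on AC and H = (50.6, -48.1) on HT. Then |JC| = |C − J| = 70.4.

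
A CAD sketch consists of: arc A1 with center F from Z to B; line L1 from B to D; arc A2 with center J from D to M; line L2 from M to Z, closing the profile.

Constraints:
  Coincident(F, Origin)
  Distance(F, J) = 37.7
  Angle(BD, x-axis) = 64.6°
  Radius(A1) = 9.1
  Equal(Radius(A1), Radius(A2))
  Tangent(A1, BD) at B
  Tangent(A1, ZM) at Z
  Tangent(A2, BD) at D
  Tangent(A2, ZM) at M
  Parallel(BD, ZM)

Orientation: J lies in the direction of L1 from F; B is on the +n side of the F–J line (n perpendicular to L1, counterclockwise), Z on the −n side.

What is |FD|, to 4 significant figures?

38.78

The slot axis is L1's direction at 64.6°, so u = (cos 64.6°, sin 64.6°) = (0.4289, 0.9033) and n = (−sin 64.6°, cos 64.6°) = (-0.9033, 0.4289). F is at the origin and J lies 37.7 along u from F, so J = 37.7·u = (16.17, 34.06). Tangency of A1 to both parallel lines with radius 9.1 puts B and Z at F ± 9.1·n: B = (-8.220, 3.903), Z = (8.220, -3.903). Equal radii place D and M the same way about J: D = J + 9.1·n = (7.951, 37.96), M = J − 9.1·n = (24.39, 30.15). Then |FD| = |D − F| = 38.78.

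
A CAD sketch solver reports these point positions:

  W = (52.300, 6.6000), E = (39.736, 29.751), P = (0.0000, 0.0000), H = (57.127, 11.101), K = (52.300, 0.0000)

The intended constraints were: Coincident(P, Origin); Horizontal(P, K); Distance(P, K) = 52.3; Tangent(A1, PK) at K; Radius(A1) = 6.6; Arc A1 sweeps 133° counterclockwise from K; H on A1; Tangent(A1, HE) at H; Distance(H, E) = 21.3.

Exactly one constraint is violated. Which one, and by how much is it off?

Distance(H, E) = 21.3 — off by 4.20.

P = (0.00, 0.00) ✓; P.y = 0.00, K.y = 0.00 ✓; |PK| = 52.30 ✓; ∠(WK, KP) = 90.00° ✓; |WK| = 6.600 ✓; bearing(W→H) − bearing(W→K) = 133.0° ✓; |WH| = 6.600 ✓; ∠(WH, HE) = 90.00° ✓; |HE| = 25.50 ✗.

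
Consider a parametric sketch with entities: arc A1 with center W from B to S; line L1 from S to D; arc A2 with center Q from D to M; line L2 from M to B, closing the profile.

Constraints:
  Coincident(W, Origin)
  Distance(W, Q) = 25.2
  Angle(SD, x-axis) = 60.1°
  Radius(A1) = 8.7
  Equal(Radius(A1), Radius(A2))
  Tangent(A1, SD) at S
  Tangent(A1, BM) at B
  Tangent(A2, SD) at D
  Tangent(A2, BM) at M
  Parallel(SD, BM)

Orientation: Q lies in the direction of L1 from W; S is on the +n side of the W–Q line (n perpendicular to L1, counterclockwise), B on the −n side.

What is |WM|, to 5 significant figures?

26.660

The slot axis is L1's direction at 60.1°, so u = (cos 60.1°, sin 60.1°) = (0.49849, 0.86690) and n = (−sin 60.1°, cos 60.1°) = (-0.86690, 0.49849). W is at the origin and Q lies 25.2 along u from W, so Q = 25.2·u = (12.562, 21.846). Tangency of A1 to both parallel lines with radius 8.7 puts S and B at W ± 8.7·n: S = (-7.5420, 4.3368), B = (7.5420, -4.3368). Equal radii place D and M the same way about Q: D = Q + 8.7·n = (5.0199, 26.183), M = Q − 8.7·n = (20.104, 17.509). Then |WM| = |M − W| = 26.660.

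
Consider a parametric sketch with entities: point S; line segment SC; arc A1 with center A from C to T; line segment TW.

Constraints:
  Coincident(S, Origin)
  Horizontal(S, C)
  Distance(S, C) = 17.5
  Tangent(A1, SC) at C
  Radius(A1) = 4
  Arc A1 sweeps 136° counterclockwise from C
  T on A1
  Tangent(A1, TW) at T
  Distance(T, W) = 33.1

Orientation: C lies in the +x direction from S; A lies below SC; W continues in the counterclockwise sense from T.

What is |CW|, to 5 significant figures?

36.532

S is at the origin; SC is horizontal with |SC| = 17.5 and C on the +x side, so C = (17.500, 0.0000). A1 meets SC tangentially, so AC is at right angles to SC, so A = C + (0, -4) = (17.500, -4.0000). On A1, C sits at bearing 90° from A; a 136° counterclockwise sweep puts T at bearing 226°, so T = A + 4.0·(cos 226°, sin 226°) = (14.721, -6.8774). The tangent condition forces AT to be normal to TW, so TW runs along (−sin 226°, cos 226°); with |TW| = 33.1, W = (38.532, -29.871). Then |CW| = |W − C| = 36.532.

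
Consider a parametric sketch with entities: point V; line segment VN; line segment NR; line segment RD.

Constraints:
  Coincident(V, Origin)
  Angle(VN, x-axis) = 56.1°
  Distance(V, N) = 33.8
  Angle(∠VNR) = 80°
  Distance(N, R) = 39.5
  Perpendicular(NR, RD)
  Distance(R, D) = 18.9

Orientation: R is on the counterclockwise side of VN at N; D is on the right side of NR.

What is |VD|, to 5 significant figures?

62.084

V is at the origin; VN runs at 56.1° with length 33.8, so N = 33.8·(cos 56.1°, sin 56.1°) = (18.852, 28.054). ∠VNR = 80.0°, so NR runs at 56.1° + (180° − 80.0°) = 156.10° from the x-axis; with |NR| = 39.5, R = N + 39.5·(cos 156.10°, sin 156.10°) = (-17.261, 44.058). NR is perpendicular to RD; with |RD| = 18.9 on the right of NR, D = R + 18.9·(0.40514, 0.91425) = (-9.6041, 61.337). Then |VD| = |D − V| = 62.084.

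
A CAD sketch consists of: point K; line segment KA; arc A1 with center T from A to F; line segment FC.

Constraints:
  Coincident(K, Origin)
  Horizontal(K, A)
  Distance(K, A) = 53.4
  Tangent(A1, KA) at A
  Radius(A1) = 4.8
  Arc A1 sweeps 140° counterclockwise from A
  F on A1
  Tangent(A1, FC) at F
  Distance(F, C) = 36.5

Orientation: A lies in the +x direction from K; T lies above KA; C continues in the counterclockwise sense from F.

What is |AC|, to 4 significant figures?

40.48

K is at the origin; K and A share the same y with |KA| = 53.4 and A on the +x side, so A = (53.40, 0.000). Since A1 is tangent to KA there, TA ⟂ KA, so T = A + (0, 4.8) = (53.40, 4.800). On A1, A sits at bearing -90° from T; a 140° counterclockwise sweep puts F at bearing 50°, so F = T + 4.8·(cos 50°, sin 50°) = (56.49, 8.477). The tangent condition forces TF to be normal to FC, so FC runs along (−sin 50°, cos 50°); with |FC| = 36.5, C = (28.52, 31.94). Then |AC| = |C − A| = 40.48.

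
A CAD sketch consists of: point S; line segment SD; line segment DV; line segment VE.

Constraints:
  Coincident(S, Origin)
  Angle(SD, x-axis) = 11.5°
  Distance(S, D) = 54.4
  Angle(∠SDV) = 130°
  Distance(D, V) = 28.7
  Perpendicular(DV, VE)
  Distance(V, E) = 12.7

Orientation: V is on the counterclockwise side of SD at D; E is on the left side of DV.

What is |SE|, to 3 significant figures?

69.9

∠SDV = 130.0°, so DV runs at 11.5° + (180° − 130.0°) = 61.5° from the x-axis; with |DV| = 28.7, V = D + 28.7·(cos 61.5°, sin 61.5°) = (67.0, 36.1). The perpendicularity gives VE at right angles to DV; with |VE| = 12.7 on the left of DV, E = V + 12.7·(-0.879, 0.477) = (55.8, 42.1). Then |SE| = |E − S| = 69.9.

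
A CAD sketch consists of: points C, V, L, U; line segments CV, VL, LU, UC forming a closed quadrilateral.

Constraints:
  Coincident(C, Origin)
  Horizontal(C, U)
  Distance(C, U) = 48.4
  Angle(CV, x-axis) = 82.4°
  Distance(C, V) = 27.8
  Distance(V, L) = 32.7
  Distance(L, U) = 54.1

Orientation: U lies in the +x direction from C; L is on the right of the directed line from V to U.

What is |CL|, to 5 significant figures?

6.7453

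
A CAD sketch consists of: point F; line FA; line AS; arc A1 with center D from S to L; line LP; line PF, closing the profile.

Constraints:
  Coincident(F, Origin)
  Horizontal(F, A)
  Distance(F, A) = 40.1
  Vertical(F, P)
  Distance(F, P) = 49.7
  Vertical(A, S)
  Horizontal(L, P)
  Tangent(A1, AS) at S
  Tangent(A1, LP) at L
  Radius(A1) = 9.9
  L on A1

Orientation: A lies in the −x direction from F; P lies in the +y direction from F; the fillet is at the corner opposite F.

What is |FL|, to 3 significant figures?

58.2

F is at the origin; F and A share the same y with |FA| = 40.1 and A on the −x side, so A = (-40.1, 0.00). F and P share the same x with |FP| = 49.7 and P on the +y side, so P = (0.00, 49.7). The virtual corner opposite F is at (-40.1, 49.7). The tangent condition forces DS to be normal to AS and A1 meets LP tangentially, so DL is at right angles to LP, with radius 9.9, so the center D sits 9.9 in from both sides at D = (-30.2, 39.8). That places the tangent points at S = (-40.1, 39.8) on AS and L = (-30.2, 49.7) on LP. Then |FL| = |L − F| = 58.2.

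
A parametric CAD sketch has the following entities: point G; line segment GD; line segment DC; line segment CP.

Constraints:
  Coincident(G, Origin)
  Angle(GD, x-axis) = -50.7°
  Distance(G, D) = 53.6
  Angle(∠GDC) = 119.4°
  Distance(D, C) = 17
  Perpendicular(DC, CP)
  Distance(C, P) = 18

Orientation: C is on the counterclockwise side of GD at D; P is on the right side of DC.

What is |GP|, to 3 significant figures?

77.9

∠GDC = 119.4°, so DC runs at -50.7° + (180° − 119.4°) = 9.90° from the x-axis; with |DC| = 17.0, C = D + 17.0·(cos 9.90°, sin 9.90°) = (50.7, -38.6). The perpendicularity gives CP at right angles to DC; with |CP| = 18.0 on the right of DC, P = C + 18.0·(0.172, -0.985) = (53.8, -56.3). Then |GP| = |P − G| = 77.9.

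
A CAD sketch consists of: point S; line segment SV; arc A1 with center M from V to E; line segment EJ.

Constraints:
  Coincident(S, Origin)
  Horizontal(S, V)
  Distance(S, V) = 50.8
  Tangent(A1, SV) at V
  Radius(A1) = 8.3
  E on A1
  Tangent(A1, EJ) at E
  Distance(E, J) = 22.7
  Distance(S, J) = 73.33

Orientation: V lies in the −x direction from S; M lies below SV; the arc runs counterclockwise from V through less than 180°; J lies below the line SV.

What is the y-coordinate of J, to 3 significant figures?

-23.8

Checks: |ME| = 8.300 ✓; ∠(ME, EJ) = 90.00° ✓; |EJ| = 22.70 ✓; |SJ| = 73.33 ✓.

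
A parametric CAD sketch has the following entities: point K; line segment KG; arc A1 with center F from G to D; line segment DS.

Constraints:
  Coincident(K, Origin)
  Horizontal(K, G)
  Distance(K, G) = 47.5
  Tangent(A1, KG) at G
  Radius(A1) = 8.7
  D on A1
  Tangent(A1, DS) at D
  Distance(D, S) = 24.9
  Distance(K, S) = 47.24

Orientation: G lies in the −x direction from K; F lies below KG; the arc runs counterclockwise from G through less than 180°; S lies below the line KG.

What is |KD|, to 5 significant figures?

55.448

Checks: |KG| = 47.50 ✓; |FD| = 8.700 ✓; ∠(FD, DS) = 90.00° ✓; |DS| = 24.90 ✓; |KS| = 47.24 ✓.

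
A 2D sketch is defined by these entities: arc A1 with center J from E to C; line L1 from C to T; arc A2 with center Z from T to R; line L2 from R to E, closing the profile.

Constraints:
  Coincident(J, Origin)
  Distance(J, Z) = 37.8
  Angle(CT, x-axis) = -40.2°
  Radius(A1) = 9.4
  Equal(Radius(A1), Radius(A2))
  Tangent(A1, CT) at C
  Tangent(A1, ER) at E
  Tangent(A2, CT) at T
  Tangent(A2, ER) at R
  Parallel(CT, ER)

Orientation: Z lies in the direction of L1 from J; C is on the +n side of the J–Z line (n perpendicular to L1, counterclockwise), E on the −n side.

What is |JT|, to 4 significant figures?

38.95

Tangency of A1 to both parallel lines with radius 9.4 puts C and E at J ± 9.4·n: C = (6.067, 7.180), E = (-6.067, -7.180). Equal radii place T and R the same way about Z: T = Z + 9.4·n = (34.94, -17.22), R = Z − 9.4·n = (22.80, -31.58). Then |JT| = |T − J| = 38.95.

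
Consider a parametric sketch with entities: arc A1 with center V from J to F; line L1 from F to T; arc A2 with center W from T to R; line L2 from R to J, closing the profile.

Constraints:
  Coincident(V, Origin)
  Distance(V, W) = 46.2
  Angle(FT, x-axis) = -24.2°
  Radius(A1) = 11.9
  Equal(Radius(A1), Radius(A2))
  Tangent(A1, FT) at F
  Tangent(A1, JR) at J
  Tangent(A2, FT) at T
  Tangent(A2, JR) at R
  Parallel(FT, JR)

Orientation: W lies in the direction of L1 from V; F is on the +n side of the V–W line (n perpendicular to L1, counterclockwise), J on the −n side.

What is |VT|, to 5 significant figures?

47.708

The slot axis is L1's direction at -24.2°, so u = (cos -24.2°, sin -24.2°) = (0.91212, -0.40992) and n = (−sin -24.2°, cos -24.2°) = (0.40992, 0.91212). V is at the origin and W lies 46.2 along u from V, so W = 46.2·u = (42.140, -18.938). Tangency of A1 to both parallel lines with radius 11.9 puts F and J at V ± 11.9·n: F = (4.8781, 10.854), J = (-4.8781, -10.854). Equal radii place T and R the same way about W: T = W + 11.9·n = (47.018, -8.0842), R = W − 11.9·n = (37.262, -29.793). Then |VT| = |T − V| = 47.708.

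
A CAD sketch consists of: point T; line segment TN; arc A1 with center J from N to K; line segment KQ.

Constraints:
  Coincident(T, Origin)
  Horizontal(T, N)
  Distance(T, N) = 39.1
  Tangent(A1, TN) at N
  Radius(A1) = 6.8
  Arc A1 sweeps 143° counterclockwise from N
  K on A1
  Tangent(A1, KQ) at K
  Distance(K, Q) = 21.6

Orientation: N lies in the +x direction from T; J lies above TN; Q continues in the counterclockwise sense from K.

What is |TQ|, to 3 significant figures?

36.2

T is at the origin; TN is horizontal with |TN| = 39.1 and N on the +x side, so N = (39.1, 0.00). Since A1 is tangent to TN there, JN ⟂ TN, so J = N + (0, 6.8) = (39.1, 6.80). On A1, N sits at bearing -90° from J; a 143° counterclockwise sweep puts K at bearing 53°, so K = J + 6.8·(cos 53°, sin 53°) = (43.2, 12.2). Tangency of A1 to KQ means the radius JK is perpendicular to KQ, so KQ runs along (−sin 53°, cos 53°); with |KQ| = 21.6, Q = (25.9, 25.2). Then |TQ| = |Q − T| = 36.2.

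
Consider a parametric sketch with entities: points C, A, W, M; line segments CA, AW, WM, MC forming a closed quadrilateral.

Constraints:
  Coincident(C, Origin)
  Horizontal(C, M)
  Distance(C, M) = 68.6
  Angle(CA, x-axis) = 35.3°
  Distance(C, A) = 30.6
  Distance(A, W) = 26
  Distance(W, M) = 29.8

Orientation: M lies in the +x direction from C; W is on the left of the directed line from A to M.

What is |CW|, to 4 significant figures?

55.54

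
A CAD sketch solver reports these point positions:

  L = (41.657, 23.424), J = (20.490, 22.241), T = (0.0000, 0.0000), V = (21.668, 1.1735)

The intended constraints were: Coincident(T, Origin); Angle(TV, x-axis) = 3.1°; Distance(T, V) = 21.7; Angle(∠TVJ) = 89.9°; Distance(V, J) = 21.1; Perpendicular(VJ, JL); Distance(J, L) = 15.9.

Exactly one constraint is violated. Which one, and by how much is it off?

Distance(J, L) = 15.9 — off by 5.30.

T = (0.00, 0.00) ✓; TV at 3.100° ✓; |TV| = 21.70 ✓; ∠TVJ = 89.90° ✓; |VJ| = 21.10 ✓; ∠(VJ, JL) = 90.00° ✓; |JL| = 21.20 ✗.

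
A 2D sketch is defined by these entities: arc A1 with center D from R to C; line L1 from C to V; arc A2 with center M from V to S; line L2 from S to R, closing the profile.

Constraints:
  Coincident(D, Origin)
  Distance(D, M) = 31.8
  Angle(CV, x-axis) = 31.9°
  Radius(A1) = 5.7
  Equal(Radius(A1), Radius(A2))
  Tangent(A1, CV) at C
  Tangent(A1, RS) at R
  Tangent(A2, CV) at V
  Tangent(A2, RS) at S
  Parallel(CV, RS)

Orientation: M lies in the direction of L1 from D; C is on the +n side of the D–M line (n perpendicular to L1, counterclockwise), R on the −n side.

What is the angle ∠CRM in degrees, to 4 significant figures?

79.84°

The slot axis is L1's direction at 31.9°, so u = (cos 31.9°, sin 31.9°) = (0.8490, 0.5284) and n = (−sin 31.9°, cos 31.9°) = (-0.5284, 0.8490). D is at the origin and M lies 31.8 along u from D, so M = 31.8·u = (27.00, 16.80). Tangency of A1 to both parallel lines with radius 5.7 puts C and R at D ± 5.7·n: C = (-3.012, 4.839), R = (3.012, -4.839). Then cos ∠CRM = RC·RM / (|RC||RM|), giving 79.84°.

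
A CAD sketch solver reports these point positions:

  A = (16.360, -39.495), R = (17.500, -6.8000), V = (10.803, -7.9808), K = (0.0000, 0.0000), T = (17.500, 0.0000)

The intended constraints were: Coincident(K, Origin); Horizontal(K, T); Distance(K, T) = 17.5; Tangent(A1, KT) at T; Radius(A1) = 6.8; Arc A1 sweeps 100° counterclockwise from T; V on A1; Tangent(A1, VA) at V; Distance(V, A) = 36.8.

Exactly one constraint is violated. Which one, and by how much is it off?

Distance(V, A) = 36.8 — off by 4.80.

K = (0.00, 0.00) ✓; K.y = 0.00, T.y = 0.00 ✓; |KT| = 17.50 ✓; ∠(RT, TK) = 90.00° ✓; |RT| = 6.800 ✓; bearing(R→V) − bearing(R→T) = 100.0° ✓; |RV| = 6.800 ✓; ∠(RV, VA) = 90.00° ✓; |VA| = 32.00 ✗.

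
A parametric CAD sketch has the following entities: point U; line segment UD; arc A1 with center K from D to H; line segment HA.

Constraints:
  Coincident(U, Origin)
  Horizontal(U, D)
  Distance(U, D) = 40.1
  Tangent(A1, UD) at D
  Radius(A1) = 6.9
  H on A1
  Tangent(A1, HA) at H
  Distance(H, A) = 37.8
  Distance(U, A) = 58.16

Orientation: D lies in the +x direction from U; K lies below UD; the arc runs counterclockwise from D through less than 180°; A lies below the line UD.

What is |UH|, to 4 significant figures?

34.07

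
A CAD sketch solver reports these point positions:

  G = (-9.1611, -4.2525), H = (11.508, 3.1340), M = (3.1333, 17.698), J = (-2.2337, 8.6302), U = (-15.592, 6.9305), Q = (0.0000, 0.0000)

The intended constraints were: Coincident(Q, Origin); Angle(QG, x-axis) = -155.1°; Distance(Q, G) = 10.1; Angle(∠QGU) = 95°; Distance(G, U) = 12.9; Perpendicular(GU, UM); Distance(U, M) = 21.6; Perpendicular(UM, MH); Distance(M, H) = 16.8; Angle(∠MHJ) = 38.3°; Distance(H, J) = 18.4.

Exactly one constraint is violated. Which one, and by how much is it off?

Distance(H, J) = 18.4 — off by 3.60.

Q = (0.00, 0.00) ✓; QG at -155.1° ✓; |QG| = 10.10 ✓; ∠QGU = 95.00° ✓; |GU| = 12.90 ✓; ∠(GU, UM) = 90.00° ✓; |UM| = 21.60 ✓; ∠(UM, MH) = 90.00° ✓; |MH| = 16.80 ✓; ∠MHJ = 38.30° ✓; |HJ| = 14.80 ✗.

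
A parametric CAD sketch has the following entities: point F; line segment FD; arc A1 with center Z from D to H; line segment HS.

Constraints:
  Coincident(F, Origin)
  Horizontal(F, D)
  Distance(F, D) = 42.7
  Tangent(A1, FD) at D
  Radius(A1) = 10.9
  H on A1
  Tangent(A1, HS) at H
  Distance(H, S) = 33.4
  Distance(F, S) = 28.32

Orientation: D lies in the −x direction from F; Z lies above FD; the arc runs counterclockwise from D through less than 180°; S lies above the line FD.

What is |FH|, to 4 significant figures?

35.30

F is at the origin; F and D share the same y with |FD| = 42.7 and D on the −x side, so D = (-42.70, 0.000). Since A1 is tangent to FD there, ZD ⟂ FD, so Z = D + (0, 10.9) = (-42.70, 10.90). Since ZH ⟂ HS (tangency), |ZS| = √(10.9² + 33.4²) = 35.13 regardless of where H sits on A1. So S lies on both circle(F, 28.32) and circle(Z, 35.13); the above-FD intersection is S = (-11.02, 26.09). H is the foot of the tangent from S: H = (-35.17, 3.018).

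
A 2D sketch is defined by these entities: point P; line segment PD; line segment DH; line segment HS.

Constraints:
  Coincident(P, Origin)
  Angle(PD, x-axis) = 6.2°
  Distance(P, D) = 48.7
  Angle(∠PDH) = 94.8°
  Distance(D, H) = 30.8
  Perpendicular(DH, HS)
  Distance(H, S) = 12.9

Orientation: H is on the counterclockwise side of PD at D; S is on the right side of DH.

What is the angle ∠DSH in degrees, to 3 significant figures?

67.3°

P is at the origin; PD runs at 6.2° with length 48.7, so D = 48.7·(cos 6.2°, sin 6.2°) = (48.4, 5.26). ∠PDH = 94.8°, so DH runs at 6.2° + (180° − 94.8°) = 91.4° from the x-axis; with |DH| = 30.8, H = D + 30.8·(cos 91.4°, sin 91.4°) = (47.7, 36.1). DH is perpendicular to HS; with |HS| = 12.9 on the right of DH, S = H + 12.9·(1.00, 0.0244) = (60.6, 36.4). Then cos ∠DSH = SD·SH / (|SD||SH|), giving 67.3°.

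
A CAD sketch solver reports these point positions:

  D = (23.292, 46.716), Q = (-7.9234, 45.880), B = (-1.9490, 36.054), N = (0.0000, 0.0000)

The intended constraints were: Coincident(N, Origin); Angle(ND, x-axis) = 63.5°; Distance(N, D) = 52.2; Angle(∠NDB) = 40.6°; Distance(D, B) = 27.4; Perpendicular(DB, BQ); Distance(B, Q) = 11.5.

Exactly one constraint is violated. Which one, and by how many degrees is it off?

Perpendicular(DB, BQ) — off by 8.40°.

N = (0.00, 0.00) ✓; ND at 63.50° ✓; |ND| = 52.20 ✓; ∠NDB = 40.60° ✓; |DB| = 27.40 ✓; ∠(DB, BQ) = 81.60° ✗; |BQ| = 11.50 ✓.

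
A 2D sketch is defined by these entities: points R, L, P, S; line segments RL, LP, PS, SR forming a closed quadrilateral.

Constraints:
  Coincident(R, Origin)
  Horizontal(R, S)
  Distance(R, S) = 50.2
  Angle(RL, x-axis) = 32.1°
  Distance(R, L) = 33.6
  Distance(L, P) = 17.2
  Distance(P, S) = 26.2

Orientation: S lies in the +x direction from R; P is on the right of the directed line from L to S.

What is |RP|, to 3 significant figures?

24.1

R is at the origin; RS is horizontal with |RS| = 50.2 and S in +x, so S = (50.2, 0). RL runs at 32.1° with |RL| = 33.6, so L = (28.5, 17.9). P is determined by |LP| = 17.2 and |PS| = 26.2 together: it lies at the intersection of circle(L, 17.2) and circle(S, 26.2). With |LS| = 28.1, the foot of the radical line on LS is 7.12 from L and the perpendicular offset is √(17.2² − 7.12²) = 15.7. Taking the right-of-LS solution: P = (24.0, 1.24).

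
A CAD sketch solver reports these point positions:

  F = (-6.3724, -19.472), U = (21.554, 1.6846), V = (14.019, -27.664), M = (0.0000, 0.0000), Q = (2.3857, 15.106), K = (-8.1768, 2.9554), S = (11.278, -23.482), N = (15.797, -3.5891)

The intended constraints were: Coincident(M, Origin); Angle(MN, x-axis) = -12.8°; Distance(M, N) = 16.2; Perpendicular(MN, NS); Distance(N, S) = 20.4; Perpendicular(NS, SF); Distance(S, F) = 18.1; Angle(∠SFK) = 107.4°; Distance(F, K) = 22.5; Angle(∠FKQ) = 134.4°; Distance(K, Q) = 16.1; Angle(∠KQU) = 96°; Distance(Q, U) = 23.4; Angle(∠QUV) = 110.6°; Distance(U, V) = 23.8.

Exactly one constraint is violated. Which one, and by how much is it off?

Distance(U, V) = 23.8 — off by 6.50.

M = (0.00, 0.00) ✓; MN at -12.80° ✓; |MN| = 16.20 ✓; ∠(MN, NS) = 90.00° ✓; |NS| = 20.40 ✓; ∠(NS, SF) = 90.00° ✓; |SF| = 18.10 ✓; ∠SFK = 107.4° ✓; |FK| = 22.50 ✓; ∠FKQ = 134.4° ✓; |KQ| = 16.10 ✓; ∠KQU = 96.00° ✓; |QU| = 23.40 ✓; ∠QUV = 110.6° ✓; |UV| = 30.30 ✗.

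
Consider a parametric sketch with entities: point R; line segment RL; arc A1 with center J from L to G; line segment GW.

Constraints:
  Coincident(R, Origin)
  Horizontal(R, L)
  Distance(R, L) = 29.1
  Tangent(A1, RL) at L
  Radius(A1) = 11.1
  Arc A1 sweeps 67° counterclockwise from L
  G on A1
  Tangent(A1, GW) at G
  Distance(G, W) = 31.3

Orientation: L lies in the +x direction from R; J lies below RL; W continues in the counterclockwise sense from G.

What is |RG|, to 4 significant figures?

20.06

R is at the origin; R and L share the same y with |RL| = 29.1 and L on the +x side, so L = (29.10, 0.000). Since A1 is tangent to RL there, JL ⟂ RL, so J = L + (0, -11.1) = (29.10, -11.10). On A1, L sits at bearing 90° from J; a 67° counterclockwise sweep puts G at bearing 157°, so G = J + 11.1·(cos 157°, sin 157°) = (18.88, -6.763). Then |RG| = |G − R| = 20.06.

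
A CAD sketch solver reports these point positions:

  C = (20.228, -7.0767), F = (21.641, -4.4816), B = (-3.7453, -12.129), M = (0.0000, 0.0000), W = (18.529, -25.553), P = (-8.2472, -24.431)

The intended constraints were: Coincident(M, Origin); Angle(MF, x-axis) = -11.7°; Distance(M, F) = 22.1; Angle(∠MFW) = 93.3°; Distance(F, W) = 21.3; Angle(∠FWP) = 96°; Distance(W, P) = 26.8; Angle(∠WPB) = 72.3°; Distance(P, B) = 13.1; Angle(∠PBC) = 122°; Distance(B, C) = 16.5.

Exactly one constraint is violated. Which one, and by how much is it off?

Distance(B, C) = 16.5 — off by 8.00.

M = (0.00, 0.00) ✓; MF at -11.70° ✓; |MF| = 22.10 ✓; ∠MFW = 93.30° ✓; |FW| = 21.30 ✓; ∠FWP = 96.00° ✓; |WP| = 26.80 ✓; ∠WPB = 72.30° ✓; |PB| = 13.10 ✓; ∠PBC = 122.0° ✓; |BC| = 24.50 ✗.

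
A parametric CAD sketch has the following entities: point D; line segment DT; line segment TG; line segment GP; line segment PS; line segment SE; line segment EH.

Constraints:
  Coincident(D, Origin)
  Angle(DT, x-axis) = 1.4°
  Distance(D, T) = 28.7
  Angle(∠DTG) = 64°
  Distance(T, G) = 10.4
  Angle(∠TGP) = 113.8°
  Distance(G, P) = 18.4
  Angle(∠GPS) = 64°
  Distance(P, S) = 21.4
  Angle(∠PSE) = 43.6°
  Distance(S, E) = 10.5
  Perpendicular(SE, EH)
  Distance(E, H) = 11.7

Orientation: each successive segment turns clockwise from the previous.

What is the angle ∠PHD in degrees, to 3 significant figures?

96.1°

∠PSE = 43.6° gives SE at -73.2° from the x-axis; with |SE| = 10.5, E = (18.6, 0.552). SE ⟂ EH, so EH runs at -163°; with |EH| = 11.7, H = (7.45, -2.83). Then cos ∠PHD = HP·HD / (|HP||HD|), giving 96.1°.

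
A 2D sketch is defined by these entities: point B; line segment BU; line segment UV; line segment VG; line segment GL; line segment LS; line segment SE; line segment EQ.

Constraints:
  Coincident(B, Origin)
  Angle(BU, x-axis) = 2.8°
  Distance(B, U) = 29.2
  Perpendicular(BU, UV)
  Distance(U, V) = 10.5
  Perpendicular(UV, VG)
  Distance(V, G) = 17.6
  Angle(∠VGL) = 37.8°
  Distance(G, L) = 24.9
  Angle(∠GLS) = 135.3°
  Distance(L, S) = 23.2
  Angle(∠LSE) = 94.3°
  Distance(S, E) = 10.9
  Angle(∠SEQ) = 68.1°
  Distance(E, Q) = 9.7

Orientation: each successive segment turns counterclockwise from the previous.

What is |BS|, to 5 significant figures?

54.343

B is at the origin; BU runs at 2.8° with length 29.2, so U = (29.165, 1.4264). The perpendicularity gives UV at right angles to BU, so UV runs at 92.800°; with |UV| = 10.5, V = (28.652, 11.914). UV ⟂ VG, so VG runs at -177.20°; with |VG| = 17.6, G = (11.073, 11.054). ∠VGL = 37.8° gives GL at -35.000° from the x-axis; with |GL| = 24.9, L = (31.470, -3.2279). ∠GLS = 135.3° gives LS at 9.7000° from the x-axis; with |LS| = 23.2, S = (54.338, 0.68102). Then |BS| = |S − B| = 54.343.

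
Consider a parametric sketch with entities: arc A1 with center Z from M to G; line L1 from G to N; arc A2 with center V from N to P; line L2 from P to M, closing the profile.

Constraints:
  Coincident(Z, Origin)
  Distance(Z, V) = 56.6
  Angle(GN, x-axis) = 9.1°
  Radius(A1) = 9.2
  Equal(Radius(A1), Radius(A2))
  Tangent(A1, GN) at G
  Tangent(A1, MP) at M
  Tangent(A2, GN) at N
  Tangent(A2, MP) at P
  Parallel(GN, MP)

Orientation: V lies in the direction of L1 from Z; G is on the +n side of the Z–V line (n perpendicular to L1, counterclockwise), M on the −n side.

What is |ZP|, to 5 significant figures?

57.343

Tangency of A1 to both parallel lines with radius 9.2 puts G and M at Z ± 9.2·n: G = (-1.4551, 9.0842), M = (1.4551, -9.0842). Equal radii place N and P the same way about V: N = V + 9.2·n = (54.433, 18.036), P = V − 9.2·n = (57.343, -0.13246). Then |ZP| = |P − Z| = 57.343.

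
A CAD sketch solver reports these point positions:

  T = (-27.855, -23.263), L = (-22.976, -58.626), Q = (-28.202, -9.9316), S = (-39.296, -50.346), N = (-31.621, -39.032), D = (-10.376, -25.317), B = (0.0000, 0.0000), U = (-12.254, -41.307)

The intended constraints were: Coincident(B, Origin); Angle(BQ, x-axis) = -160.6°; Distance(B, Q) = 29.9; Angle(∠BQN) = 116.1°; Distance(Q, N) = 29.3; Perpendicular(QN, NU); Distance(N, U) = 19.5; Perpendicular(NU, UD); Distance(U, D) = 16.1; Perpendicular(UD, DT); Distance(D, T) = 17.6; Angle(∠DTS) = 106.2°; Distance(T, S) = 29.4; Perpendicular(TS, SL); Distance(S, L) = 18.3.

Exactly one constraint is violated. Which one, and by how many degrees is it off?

Perpendicular(TS, SL) — off by 4.00°.

B = (0.00, 0.00) ✓; BQ at -160.6° ✓; |BQ| = 29.90 ✓; ∠BQN = 116.1° ✓; |QN| = 29.30 ✓; ∠(QN, NU) = 90.00° ✓; |NU| = 19.50 ✓; ∠(NU, UD) = 90.00° ✓; |UD| = 16.10 ✓; ∠(UD, DT) = 90.00° ✓; |DT| = 17.60 ✓; ∠DTS = 106.2° ✓; |TS| = 29.40 ✓; ∠(TS, SL) = 86.00° ✗; |SL| = 18.30 ✓.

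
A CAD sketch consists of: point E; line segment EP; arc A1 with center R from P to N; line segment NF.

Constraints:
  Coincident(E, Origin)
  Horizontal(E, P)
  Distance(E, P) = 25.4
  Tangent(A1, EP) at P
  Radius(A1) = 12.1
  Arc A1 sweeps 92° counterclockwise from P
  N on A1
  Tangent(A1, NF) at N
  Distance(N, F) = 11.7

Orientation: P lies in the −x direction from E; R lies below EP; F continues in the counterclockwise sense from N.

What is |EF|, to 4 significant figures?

44.29

E is at the origin; EP is horizontal with |EP| = 25.4 and P on the −x side, so P = (-25.40, 0.000). A1 meets EP tangentially, so RP is at right angles to EP, so R = P + (0, -12.1) = (-25.40, -12.10). On A1, P sits at bearing 90° from R; a 92° counterclockwise sweep puts N at bearing 182°, so N = R + 12.1·(cos 182°, sin 182°) = (-37.49, -12.52). Tangency of A1 to NF means the radius RN is perpendicular to NF, so NF runs along (−sin 182°, cos 182°); with |NF| = 11.7, F = (-37.08, -24.22). Then |EF| = |F − E| = 44.29.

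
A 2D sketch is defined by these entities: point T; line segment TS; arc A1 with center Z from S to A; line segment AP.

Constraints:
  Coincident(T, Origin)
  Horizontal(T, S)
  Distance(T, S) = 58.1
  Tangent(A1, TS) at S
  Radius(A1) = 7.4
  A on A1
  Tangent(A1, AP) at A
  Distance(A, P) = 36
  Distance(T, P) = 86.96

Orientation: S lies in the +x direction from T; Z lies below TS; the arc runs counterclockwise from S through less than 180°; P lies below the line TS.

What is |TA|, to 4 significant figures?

54.31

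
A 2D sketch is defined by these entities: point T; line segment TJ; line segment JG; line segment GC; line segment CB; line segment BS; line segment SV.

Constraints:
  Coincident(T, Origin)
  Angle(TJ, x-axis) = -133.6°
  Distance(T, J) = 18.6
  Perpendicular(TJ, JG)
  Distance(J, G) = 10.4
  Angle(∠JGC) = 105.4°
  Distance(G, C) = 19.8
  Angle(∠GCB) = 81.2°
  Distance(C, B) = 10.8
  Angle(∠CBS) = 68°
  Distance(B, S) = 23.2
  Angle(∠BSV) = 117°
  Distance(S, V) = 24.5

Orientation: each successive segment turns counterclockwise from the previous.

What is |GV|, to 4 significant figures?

25.65

∠CBS = 68.0° gives BS at -118.2° from the x-axis; with |BS| = 23.2, S = (-6.200, -22.59). ∠BSV = 117.0° gives SV at -55.20° from the x-axis; with |SV| = 24.5, V = (7.782, -42.71). Then |GV| = |V − G| = 25.65.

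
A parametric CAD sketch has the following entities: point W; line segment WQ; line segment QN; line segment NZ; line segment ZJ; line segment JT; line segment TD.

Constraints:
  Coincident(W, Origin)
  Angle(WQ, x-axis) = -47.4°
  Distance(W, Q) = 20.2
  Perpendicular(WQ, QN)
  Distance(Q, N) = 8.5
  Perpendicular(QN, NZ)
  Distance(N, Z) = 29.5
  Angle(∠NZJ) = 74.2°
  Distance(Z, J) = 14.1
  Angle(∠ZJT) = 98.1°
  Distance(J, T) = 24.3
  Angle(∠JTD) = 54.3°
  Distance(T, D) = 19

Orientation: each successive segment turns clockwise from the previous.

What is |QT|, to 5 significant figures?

2.4036

∠NZJ = 74.2° gives ZJ at 26.800° from the x-axis; with |ZJ| = 14.1, J = (0.033688, 7.4496). ∠ZJT = 98.1° gives JT at -55.100° from the x-axis; with |JT| = 24.3, T = (13.937, -12.480). Then |QT| = |T − Q| = 2.4036.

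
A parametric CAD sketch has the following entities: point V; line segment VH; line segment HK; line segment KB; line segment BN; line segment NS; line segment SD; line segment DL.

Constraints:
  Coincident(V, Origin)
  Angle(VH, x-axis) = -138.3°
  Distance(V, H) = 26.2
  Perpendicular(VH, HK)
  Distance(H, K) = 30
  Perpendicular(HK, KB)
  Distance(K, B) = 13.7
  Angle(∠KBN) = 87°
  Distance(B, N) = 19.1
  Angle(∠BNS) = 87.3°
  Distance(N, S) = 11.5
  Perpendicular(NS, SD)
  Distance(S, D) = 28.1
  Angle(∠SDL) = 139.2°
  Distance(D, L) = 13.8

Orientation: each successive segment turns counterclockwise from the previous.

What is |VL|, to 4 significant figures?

51.00

V is at the origin; VH runs at -138.3° with length 26.2, so H = (-19.56, -17.43). VH ⟂ HK, so HK runs at -48.30°; with |HK| = 30.0, K = (0.3950, -39.83). The perpendicularity gives KB at right angles to HK, so KB runs at 41.70°; with |KB| = 13.7, B = (10.62, -30.71). ∠KBN = 87.0° gives BN at 134.7° from the x-axis; with |BN| = 19.1, N = (-2.811, -17.14). ∠BNS = 87.3° gives NS at -132.6° from the x-axis; with |NS| = 11.5, S = (-10.59, -25.60). NS is perpendicular to SD, so SD runs at -42.60°; with |SD| = 28.1, D = (10.09, -44.62). ∠SDL = 139.2° gives DL at -1.800° from the x-axis; with |DL| = 13.8, L = (23.88, -45.06). Then |VL| = |L − V| = 51.00.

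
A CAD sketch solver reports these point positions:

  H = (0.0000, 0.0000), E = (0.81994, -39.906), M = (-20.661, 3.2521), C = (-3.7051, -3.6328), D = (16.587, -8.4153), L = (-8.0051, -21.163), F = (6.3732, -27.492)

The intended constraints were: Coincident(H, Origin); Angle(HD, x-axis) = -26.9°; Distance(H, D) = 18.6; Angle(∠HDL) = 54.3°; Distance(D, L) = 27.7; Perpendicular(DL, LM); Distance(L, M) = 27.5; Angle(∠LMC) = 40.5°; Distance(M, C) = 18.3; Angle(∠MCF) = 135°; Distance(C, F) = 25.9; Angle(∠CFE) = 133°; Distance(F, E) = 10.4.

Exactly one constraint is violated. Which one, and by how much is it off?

Distance(F, E) = 10.4 — off by 3.20.

H = (0.00, 0.00) ✓; HD at -26.90° ✓; |HD| = 18.60 ✓; ∠HDL = 54.30° ✓; |DL| = 27.70 ✓; ∠(DL, LM) = 90.00° ✓; |LM| = 27.50 ✓; ∠LMC = 40.50° ✓; |MC| = 18.30 ✓; ∠MCF = 135.0° ✓; |CF| = 25.90 ✓; ∠CFE = 133.0° ✓; |FE| = 13.60 ✗.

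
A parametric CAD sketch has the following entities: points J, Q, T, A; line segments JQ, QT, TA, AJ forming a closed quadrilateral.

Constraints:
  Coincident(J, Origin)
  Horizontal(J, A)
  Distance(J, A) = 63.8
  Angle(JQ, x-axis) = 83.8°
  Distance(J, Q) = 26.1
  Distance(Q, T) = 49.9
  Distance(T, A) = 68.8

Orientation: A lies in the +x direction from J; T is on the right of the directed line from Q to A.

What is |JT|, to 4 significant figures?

23.84

J is at the origin; J and A share the same y with |JA| = 63.8 and A in +x, so A = (63.8, 0). JQ runs at 83.8° with |JQ| = 26.1, so Q = (2.819, 25.95). T is determined by |QT| = 49.9 and |TA| = 68.8 together: it lies at the intersection of circle(Q, 49.9) and circle(A, 68.8). With |QA| = 66.27, the foot of the radical line on QA is 16.21 from Q and the perpendicular offset is √(49.9² − 16.21²) = 47.19. Taking the right-of-QA solution: T = (-0.7429, -23.83).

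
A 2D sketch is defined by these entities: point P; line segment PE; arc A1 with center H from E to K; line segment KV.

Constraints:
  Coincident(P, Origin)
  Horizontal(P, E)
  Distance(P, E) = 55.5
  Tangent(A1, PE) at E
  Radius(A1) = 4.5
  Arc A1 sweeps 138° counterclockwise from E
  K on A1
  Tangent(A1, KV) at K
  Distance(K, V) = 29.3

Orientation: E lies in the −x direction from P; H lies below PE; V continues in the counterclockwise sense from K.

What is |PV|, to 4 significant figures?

45.86

P is at the origin; P and E share the same y with |PE| = 55.5 and E on the −x side, so E = (-55.50, 0.000). The tangent condition forces HE to be normal to PE, so H = E + (0, -4.5) = (-55.50, -4.500). On A1, E sits at bearing 90° from H; a 138° counterclockwise sweep puts K at bearing 228°, so K = H + 4.5·(cos 228°, sin 228°) = (-58.51, -7.844). The tangent condition forces HK to be normal to KV, so KV runs along (−sin 228°, cos 228°); with |KV| = 29.3, V = (-36.74, -27.45). Then |PV| = |V − P| = 45.86.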